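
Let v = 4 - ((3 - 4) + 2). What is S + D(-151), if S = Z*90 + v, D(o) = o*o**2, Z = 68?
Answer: -3436828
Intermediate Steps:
v = 3 (v = 4 - (-1 + 2) = 4 - 1*1 = 4 - 1 = 3)
D(o) = o**3
S = 6123 (S = 68*90 + 3 = 6120 + 3 = 6123)
S + D(-151) = 6123 + (-151)**3 = 6123 - 3442951 = -3436828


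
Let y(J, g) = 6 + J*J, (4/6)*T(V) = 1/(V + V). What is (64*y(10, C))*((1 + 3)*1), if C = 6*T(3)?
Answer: 27136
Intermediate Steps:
T(V) = 3/(4*V) (T(V) = 3/(2*(V + V)) = 3/(2*((2*V))) = 3*(1/(2*V))/2 = 3/(4*V))
C = 3/2 (C = 6*((3/4)/3) = 6*((3/4)*(1/3)) = 6*(1/4) = 3/2 ≈ 1.5000)
y(J, g) = 6 + J**2
(64*y(10, C))*((1 + 3)*1) = (64*(6 + 10**2))*((1 + 3)*1) = (64*(6 + 100))*(4*1) = (64*106)*4 = 6784*4 = 27136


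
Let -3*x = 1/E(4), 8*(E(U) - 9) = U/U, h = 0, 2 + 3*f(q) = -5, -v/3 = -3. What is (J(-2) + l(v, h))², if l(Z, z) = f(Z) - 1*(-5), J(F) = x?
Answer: 36864/5329 ≈ 6.9176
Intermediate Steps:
v = 9 (v = -3*(-3) = 9)
f(q) = -7/3 (f(q) = -⅔ + (⅓)*(-5) = -⅔ - 5/3 = -7/3)
E(U) = 73/8 (E(U) = 9 + (U/U)/8 = 9 + (⅛)*1 = 9 + ⅛ = 73/8)
x = -8/219 (x = -1/(3*73/8) = -⅓*8/73 = -8/219 ≈ -0.036530)
J(F) = -8/219
l(Z, z) = 8/3 (l(Z, z) = -7/3 - 1*(-5) = -7/3 + 5 = 8/3)
(J(-2) + l(v, h))² = (-8/219 + 8/3)² = (192/73)² = 36864/5329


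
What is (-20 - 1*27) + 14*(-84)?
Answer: -1223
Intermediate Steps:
(-20 - 1*27) + 14*(-84) = (-20 - 27) - 1176 = -47 - 1176 = -1223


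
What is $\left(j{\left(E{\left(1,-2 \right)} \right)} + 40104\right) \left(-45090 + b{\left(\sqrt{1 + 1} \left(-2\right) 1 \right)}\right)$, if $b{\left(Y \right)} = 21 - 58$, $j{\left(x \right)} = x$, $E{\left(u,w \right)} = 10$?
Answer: $-1810224478$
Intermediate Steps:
$b{\left(Y \right)} = -37$ ($b{\left(Y \right)} = 21 - 58 = -37$)
$\left(j{\left(E{\left(1,-2 \right)} \right)} + 40104\right) \left(-45090 + b{\left(\sqrt{1 + 1} \left(-2\right) 1 \right)}\right) = \left(10 + 40104\right) \left(-45090 - 37\right) = 40114 \left(-45127\right) = -1810224478$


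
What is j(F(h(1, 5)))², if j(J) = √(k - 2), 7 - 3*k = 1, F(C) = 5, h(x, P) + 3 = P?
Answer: 0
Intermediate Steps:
h(x, P) = -3 + P
k = 2 (k = 7/3 - ⅓*1 = 7/3 - ⅓ = 2)
j(J) = 0 (j(J) = √(2 - 2) = √0 = 0)
j(F(h(1, 5)))² = 0² = 0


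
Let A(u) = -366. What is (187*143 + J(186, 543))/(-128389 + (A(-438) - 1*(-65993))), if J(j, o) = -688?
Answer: -26053/62762 ≈ -0.41511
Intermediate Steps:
(187*143 + J(186, 543))/(-128389 + (A(-438) - 1*(-65993))) = (187*143 - 688)/(-128389 + (-366 - 1*(-65993))) = (26741 - 688)/(-128389 + (-366 + 65993)) = 26053/(-128389 + 65627) = 26053/(-62762) = 26053*(-1/62762) = -26053/62762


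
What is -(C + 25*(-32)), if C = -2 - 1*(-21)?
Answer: 781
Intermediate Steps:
C = 19 (C = -2 + 21 = 19)
-(C + 25*(-32)) = -(19 + 25*(-32)) = -(19 - 800) = -1*(-781) = 781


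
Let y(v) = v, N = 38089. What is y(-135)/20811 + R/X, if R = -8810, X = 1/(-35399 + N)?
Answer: -164399269345/6937 ≈ -2.3699e+7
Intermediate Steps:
X = 1/2690 (X = 1/(-35399 + 38089) = 1/2690 ≈ 0.00037175)
y(-135)/20811 + R/X = -135/20811 - 8810/1/2690 = -135*1/20811 - 8810*2690 = -45/6937 - 23698900 = -164399269345/6937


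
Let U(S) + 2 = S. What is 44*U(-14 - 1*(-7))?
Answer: -396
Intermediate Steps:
U(S) = -2 + S
44*U(-14 - 1*(-7)) = 44*(-2 + (-14 - 1*(-7))) = 44*(-2 + (-14 + 7)) = 44*(-2 - 7) = 44*(-9) = -396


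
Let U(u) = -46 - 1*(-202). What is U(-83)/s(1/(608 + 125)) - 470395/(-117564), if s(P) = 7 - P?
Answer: 880907479/33505740 ≈ 26.291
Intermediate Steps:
U(u) = 156 (U(u) = -46 + 202 = 156)
U(-83)/s(1/(608 + 125)) - 470395/(-117564) = 156/(7 - 1/(608 + 125)) - 470395/(-117564) = 156/(7 - 1/733) - 470395*(-1/117564) = 156/(7 - 1*1/733) + 470395/117564 = 156/(7 - 1/733) + 470395/117564 = 156/(5130/733) + 470395/117564 = 156*(733/5130) + 470395/117564 = 19058/855 + 470395/117564 = 880907479/33505740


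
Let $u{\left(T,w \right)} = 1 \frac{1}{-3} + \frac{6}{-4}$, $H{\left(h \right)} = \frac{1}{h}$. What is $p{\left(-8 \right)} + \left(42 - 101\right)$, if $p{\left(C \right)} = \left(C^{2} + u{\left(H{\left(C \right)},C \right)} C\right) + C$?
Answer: $\frac{35}{3} \approx 11.667$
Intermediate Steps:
$u{\left(T,w \right)} = - \frac{11}{6}$ ($u{\left(T,w \right)} = 1 \left(- \frac{1}{3}\right) + 6 \left(- \frac{1}{4}\right) = - \frac{1}{3} - \frac{3}{2} = - \frac{11}{6}$)
$p{\left(C \right)} = C^{2} - \frac{5 C}{6}$ ($p{\left(C \right)} = \left(C^{2} - \frac{11 C}{6}\right) + C = C^{2} - \frac{5 C}{6}$)
$p{\left(-8 \right)} + \left(42 - 101\right) = \frac{1}{6} \left(-8\right) \left(-5 + 6 \left(-8\right)\right) + \left(42 - 101\right) = \frac{1}{6} \left(-8\right) \left(-5 - 48\right) - 59 = \frac{1}{6} \left(-8\right) \left(-53\right) - 59 = \frac{212}{3} - 59 = \frac{35}{3}$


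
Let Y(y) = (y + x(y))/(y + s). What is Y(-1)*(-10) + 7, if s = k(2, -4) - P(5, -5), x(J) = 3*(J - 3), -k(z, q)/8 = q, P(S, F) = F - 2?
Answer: 198/19 ≈ 10.421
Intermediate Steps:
P(S, F) = -2 + F
k(z, q) = -8*q
x(J) = -9 + 3*J (x(J) = 3*(-3 + J) = -9 + 3*J)
s = 39 (s = -8*(-4) - (-2 - 5) = 32 - 1*(-7) = 32 + 7 = 39)
Y(y) = (-9 + 4*y)/(39 + y) (Y(y) = (y + (-9 + 3*y))/(y + 39) = (-9 + 4*y)/(39 + y))
Y(-1)*(-10) + 7 = ((-9 + 4*(-1))/(39 - 1))*(-10) + 7 = ((-9 - 4)/38)*(-10) + 7 = ((1/38)*(-13))*(-10) + 7 = -13/38*(-10) + 7 = 65/19 + 7 = 198/19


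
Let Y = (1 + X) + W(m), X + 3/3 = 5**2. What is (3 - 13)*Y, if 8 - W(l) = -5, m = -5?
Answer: -380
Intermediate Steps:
W(l) = 13 (W(l) = 8 - 1*(-5) = 8 + 5 = 13)
X = 24 (X = -1 + 5**2 = -1 + 25 = 24)
Y = 38 (Y = (1 + 24) + 13 = 25 + 13 = 38)
(3 - 13)*Y = (3 - 13)*38 = -10*38 = -380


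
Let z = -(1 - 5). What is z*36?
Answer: 144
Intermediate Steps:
z = 4 (z = -1*(-4) = 4)
z*36 = 4*36 = 144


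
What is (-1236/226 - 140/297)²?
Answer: 39746801956/1126340721 ≈ 35.288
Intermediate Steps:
(-1236/226 - 140/297)² = (-1236*1/226 - 140*1/297)² = (-618/113 - 140/297)² = (-199366/33561)² = 39746801956/1126340721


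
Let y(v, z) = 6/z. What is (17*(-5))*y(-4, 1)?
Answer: -510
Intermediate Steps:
(17*(-5))*y(-4, 1) = (17*(-5))*(6/1) = -510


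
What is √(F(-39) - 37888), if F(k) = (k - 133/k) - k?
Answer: I*√57622461/39 ≈ 194.64*I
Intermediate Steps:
F(k) = -133/k
√(F(-39) - 37888) = √(-133/(-39) - 37888) = √(-133*(-1/39) - 37888) = √(133/39 - 37888) = √(-1477499/39) = I*√57622461/39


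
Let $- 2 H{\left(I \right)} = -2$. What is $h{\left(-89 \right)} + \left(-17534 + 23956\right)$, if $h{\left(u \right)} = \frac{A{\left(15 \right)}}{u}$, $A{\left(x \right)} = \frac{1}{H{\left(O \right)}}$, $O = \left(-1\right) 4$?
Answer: $\frac{571557}{89} \approx 6422.0$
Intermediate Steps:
$O = -4$
$H{\left(I \right)} = 1$ ($H{\left(I \right)} = \left(- \frac{1}{2}\right) \left(-2\right) = 1$)
$A{\left(x \right)} = 1$ ($A{\left(x \right)} = 1^{-1} = 1$)
$h{\left(u \right)} = \frac{1}{u}$ ($h{\left(u \right)} = 1 \frac{1}{u} = \frac{1}{u}$)
$h{\left(-89 \right)} + \left(-17534 + 23956\right) = \frac{1}{-89} + \left(-17534 + 23956\right) = - \frac{1}{89} + 6422 = \frac{571557}{89}$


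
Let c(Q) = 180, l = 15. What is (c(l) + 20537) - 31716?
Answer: -10999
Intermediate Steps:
(c(l) + 20537) - 31716 = (180 + 20537) - 31716 = 20717 - 31716 = -10999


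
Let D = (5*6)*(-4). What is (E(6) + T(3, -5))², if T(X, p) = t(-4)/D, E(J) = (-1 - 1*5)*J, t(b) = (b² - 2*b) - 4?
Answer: 47089/36 ≈ 1308.0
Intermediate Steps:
t(b) = -4 + b² - 2*b
D = -120 (D = 30*(-4) = -120)
E(J) = -6*J (E(J) = (-1 - 5)*J = -6*J)
T(X, p) = -⅙ (T(X, p) = (-4 + (-4)² - 2*(-4))/(-120) = (-4 + 16 + 8)*(-1/120) = 20*(-1/120) = -⅙)
(E(6) + T(3, -5))² = (-6*6 - ⅙)² = (-36 - ⅙)² = (-217/6)² = 47089/36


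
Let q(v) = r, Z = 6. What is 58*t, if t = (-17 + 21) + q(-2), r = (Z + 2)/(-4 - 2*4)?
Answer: 580/3 ≈ 193.33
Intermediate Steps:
r = -⅔ (r = (6 + 2)/(-4 - 2*4) = 8/(-4 - 8) = 8/(-12) = 8*(-1/12) = -⅔ ≈ -0.66667)
q(v) = -⅔
t = 10/3 (t = (-17 + 21) - ⅔ = 4 - ⅔ = 10/3 ≈ 3.3333)
58*t = 58*(10/3) = 580/3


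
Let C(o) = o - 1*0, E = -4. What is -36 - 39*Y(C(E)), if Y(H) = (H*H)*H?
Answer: 2460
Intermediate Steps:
C(o) = o (C(o) = o + 0 = o)
Y(H) = H³ (Y(H) = H²*H = H³)
-36 - 39*Y(C(E)) = -36 - 39*(-4)³ = -36 - 39*(-64) = -36 + 2496 = 2460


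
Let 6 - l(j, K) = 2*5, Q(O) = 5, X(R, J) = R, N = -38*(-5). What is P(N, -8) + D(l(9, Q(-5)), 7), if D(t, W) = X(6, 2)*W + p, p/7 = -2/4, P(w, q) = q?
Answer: 61/2 ≈ 30.500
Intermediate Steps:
N = 190
p = -7/2 (p = 7*(-2/4) = 7*(-2*¼) = 7*(-½) = -7/2 ≈ -3.5000)
l(j, K) = -4 (l(j, K) = 6 - 2*5 = 6 - 1*10 = 6 - 10 = -4)
D(t, W) = -7/2 + 6*W (D(t, W) = 6*W - 7/2 = -7/2 + 6*W)
P(N, -8) + D(l(9, Q(-5)), 7) = -8 + (-7/2 + 6*7) = -8 + (-7/2 + 42) = -8 + 77/2 = 61/2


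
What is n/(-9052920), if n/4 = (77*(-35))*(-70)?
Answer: -18865/226323 ≈ -0.083354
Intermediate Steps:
n = 754600 (n = 4*((77*(-35))*(-70)) = 4*(-2695*(-70)) = 4*188650 = 754600)
n/(-9052920) = 754600/(-9052920) = 754600*(-1/9052920) = -18865/226323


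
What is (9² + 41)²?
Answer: 14884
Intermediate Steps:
(9² + 41)² = (81 + 41)² = 122² = 14884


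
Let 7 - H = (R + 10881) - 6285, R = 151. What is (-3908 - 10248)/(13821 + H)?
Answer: -14156/9081 ≈ -1.5589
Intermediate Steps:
H = -4740 (H = 7 - ((151 + 10881) - 6285) = 7 - (11032 - 6285) = 7 - 1*4747 = 7 - 4747 = -4740)
(-3908 - 10248)/(13821 + H) = (-3908 - 10248)/(13821 - 4740) = -14156/9081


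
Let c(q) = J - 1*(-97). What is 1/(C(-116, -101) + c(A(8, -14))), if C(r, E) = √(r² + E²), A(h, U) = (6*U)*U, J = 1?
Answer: -98/14053 + √23657/14053 ≈ 0.0039713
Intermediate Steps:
A(h, U) = 6*U²
C(r, E) = √(E² + r²)
c(q) = 98 (c(q) = 1 - 1*(-97) = 1 + 97 = 98)
1/(C(-116, -101) + c(A(8, -14))) = 1/(√((-101)² + (-116)²) + 98) = 1/(√(10201 + 13456) + 98) = 1/(√23657 + 98) = 1/(98 + √23657)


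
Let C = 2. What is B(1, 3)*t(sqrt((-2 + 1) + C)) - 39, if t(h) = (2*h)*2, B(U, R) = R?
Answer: -27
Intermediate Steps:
t(h) = 4*h
B(1, 3)*t(sqrt((-2 + 1) + C)) - 39 = 3*(4*sqrt((-2 + 1) + 2)) - 39 = 3*(4*sqrt(-1 + 2)) - 39 = 3*(4*sqrt(1)) - 39 = 3*(4*1) - 39 = 3*4 - 39 = 12 - 39 = -27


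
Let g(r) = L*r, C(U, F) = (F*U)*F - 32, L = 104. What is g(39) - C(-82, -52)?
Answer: 225816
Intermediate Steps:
C(U, F) = -32 + U*F² (C(U, F) = U*F² - 32 = -32 + U*F²)
g(r) = 104*r
g(39) - C(-82, -52) = 104*39 - (-32 - 82*(-52)²) = 4056 - (-32 - 82*2704) = 4056 - (-32 - 221728) = 4056 - 1*(-221760) = 4056 + 221760 = 225816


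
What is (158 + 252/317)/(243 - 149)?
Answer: 25169/14899 ≈ 1.6893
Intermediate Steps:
(158 + 252/317)/(243 - 149) = (158 + 252*(1/317))/94 = (158 + 252/317)*(1/94) = (50338/317)*(1/94) = 25169/14899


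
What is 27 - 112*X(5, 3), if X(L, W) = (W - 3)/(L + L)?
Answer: 27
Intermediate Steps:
X(L, W) = (-3 + W)/(2*L) (X(L, W) = (-3 + W)/((2*L)) = (-3 + W)*(1/(2*L)) = (-3 + W)/(2*L))
27 - 112*X(5, 3) = 27 - 56*(-3 + 3)/5 = 27 - 56*0/5 = 27 - 112*0 = 27 + 0 = 27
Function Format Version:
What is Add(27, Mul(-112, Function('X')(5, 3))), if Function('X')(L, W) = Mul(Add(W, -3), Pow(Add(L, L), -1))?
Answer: 27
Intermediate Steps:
Function('X')(L, W) = Mul(Rational(1, 2), Pow(L, -1), Add(-3, W)) (Function('X')(L, W) = Mul(Add(-3, W), Pow(Mul(2, L), -1)) = Mul(Add(-3, W), Mul(Rational(1, 2), Pow(L, -1))) = Mul(Rational(1, 2), Pow(L, -1), Add(-3, W)))
Add(27, Mul(-112, Function('X')(5, 3))) = Add(27, Mul(-112, Mul(Rational(1, 2), Pow(5, -1), Add(-3, 3)))) = Add(27, Mul(-112, Mul(Rational(1, 2), Rational(1, 5), 0))) = Add(27, Mul(-112, 0)) = Add(27, 0) = 27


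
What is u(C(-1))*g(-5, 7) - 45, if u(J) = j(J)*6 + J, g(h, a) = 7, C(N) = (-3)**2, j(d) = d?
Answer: 396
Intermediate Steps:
C(N) = 9
u(J) = 7*J (u(J) = J*6 + J = 6*J + J = 7*J)
u(C(-1))*g(-5, 7) - 45 = (7*9)*7 - 45 = 63*7 - 45 = 441 - 45 = 396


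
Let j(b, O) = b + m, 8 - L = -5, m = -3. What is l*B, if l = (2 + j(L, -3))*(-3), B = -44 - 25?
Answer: 2484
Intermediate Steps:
L = 13 (L = 8 - 1*(-5) = 8 + 5 = 13)
j(b, O) = -3 + b (j(b, O) = b - 3 = -3 + b)
B = -69
l = -36 (l = (2 + (-3 + 13))*(-3) = (2 + 10)*(-3) = 12*(-3) = -36)
l*B = -36*(-69) = 2484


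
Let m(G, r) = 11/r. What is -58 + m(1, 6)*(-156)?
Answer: -344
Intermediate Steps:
-58 + m(1, 6)*(-156) = -58 + (11/6)*(-156) = -58 - 286 = -344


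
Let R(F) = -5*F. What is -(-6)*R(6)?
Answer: -180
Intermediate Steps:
-(-6)*R(6) = -(-6)*(-5*6) = -(-6)*(-30) = -2*90 = -180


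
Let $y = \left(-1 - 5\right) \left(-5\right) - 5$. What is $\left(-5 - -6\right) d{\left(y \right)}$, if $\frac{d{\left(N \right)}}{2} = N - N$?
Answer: $0$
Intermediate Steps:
$y = 25$ ($y = \left(-6\right) \left(-5\right) - 5 = 30 - 5 = 25$)
$d{\left(N \right)} = 0$ ($d{\left(N \right)} = 2 \left(N - N\right) = 2 \cdot 0 = 0$)
$\left(-5 - -6\right) d{\left(y \right)} = \left(-5 - -6\right) 0 = \left(-5 + 6\right) 0 = 1 \cdot 0 = 0$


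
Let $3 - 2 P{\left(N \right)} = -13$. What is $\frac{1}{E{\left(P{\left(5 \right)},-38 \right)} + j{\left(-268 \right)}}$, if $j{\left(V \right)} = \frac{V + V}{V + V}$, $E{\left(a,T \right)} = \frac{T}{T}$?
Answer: $\frac{1}{2} \approx 0.5$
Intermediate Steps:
$P{\left(N \right)} = 8$ ($P{\left(N \right)} = \frac{3}{2} - - \frac{13}{2} = \frac{3}{2} + \frac{13}{2} = 8$)
$E{\left(a,T \right)} = 1$
$j{\left(V \right)} = 1$ ($j{\left(V \right)} = \frac{2 V}{2 V} = 2 V \frac{1}{2 V} = 1$)
$\frac{1}{E{\left(P{\left(5 \right)},-38 \right)} + j{\left(-268 \right)}} = \frac{1}{1 + 1} = \frac{1}{2}$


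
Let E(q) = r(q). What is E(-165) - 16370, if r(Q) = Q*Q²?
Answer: -4508495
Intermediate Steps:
r(Q) = Q³
E(q) = q³
E(-165) - 16370 = (-165)³ - 16370 = -4492125 - 16370 = -4508495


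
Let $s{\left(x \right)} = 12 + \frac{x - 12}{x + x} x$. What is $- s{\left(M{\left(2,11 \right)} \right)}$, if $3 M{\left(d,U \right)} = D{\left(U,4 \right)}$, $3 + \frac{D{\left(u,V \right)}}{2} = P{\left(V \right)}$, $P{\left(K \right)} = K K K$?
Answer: $- \frac{79}{3} \approx -26.333$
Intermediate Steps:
$P{\left(K \right)} = K^{3}$ ($P{\left(K \right)} = K^{2} K = K^{3}$)
$D{\left(u,V \right)} = -6 + 2 V^{3}$
$M{\left(d,U \right)} = \frac{122}{3}$ ($M{\left(d,U \right)} = \frac{-6 + 2 \cdot 4^{3}}{3} = \frac{-6 + 2 \cdot 64}{3} = \frac{-6 + 128}{3} = \frac{1}{3} \cdot 122 = \frac{122}{3}$)
$s{\left(x \right)} = 6 + \frac{x}{2}$ ($s{\left(x \right)} = 12 + \frac{-12 + x}{2 x} x = 12 + \left(-6 + \frac{x}{2}\right) = 6 + \frac{x}{2}$)
$- s{\left(M{\left(2,11 \right)} \right)} = - (6 + \frac{1}{2} \cdot \frac{122}{3}) = - (6 + \frac{61}{3}) = \left(-1\right) \frac{79}{3} = - \frac{79}{3}$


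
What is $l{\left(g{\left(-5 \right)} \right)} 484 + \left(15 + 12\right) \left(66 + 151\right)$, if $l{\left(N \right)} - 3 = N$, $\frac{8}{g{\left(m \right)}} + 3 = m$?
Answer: $6827$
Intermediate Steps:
$g{\left(m \right)} = \frac{8}{-3 + m}$
$l{\left(N \right)} = 3 + N$
$l{\left(g{\left(-5 \right)} \right)} 484 + \left(15 + 12\right) \left(66 + 151\right) = \left(3 + \frac{8}{-3 - 5}\right) 484 + \left(15 + 12\right) \left(66 + 151\right) = \left(3 + \frac{8}{-8}\right) 484 + 27 \cdot 217 = \left(3 + 8 \left(- \frac{1}{8}\right)\right) 484 + 5859 = \left(3 - 1\right) 484 + 5859 = 2 \cdot 484 + 5859 = 968 + 5859 = 6827$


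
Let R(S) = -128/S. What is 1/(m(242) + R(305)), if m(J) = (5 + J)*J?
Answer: 305/18230942 ≈ 1.6730e-5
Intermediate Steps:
m(J) = J*(5 + J)
1/(m(242) + R(305)) = 1/(242*(5 + 242) - 128/305) = 1/(242*247 - 128*1/305) = 1/(59774 - 128/305) = 1/(18230942/305) = 305/18230942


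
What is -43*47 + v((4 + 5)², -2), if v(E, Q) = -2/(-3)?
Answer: -6061/3 ≈ -2020.3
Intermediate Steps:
v(E, Q) = ⅔ (v(E, Q) = -2*(-⅓) = ⅔)
-43*47 + v((4 + 5)², -2) = -43*47 + ⅔ = -2021 + ⅔ = -6061/3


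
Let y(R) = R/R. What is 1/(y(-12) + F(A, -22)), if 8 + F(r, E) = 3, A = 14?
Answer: -1/4 ≈ -0.25000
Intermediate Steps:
F(r, E) = -5 (F(r, E) = -8 + 3 = -5)
y(R) = 1
1/(y(-12) + F(A, -22)) = 1/(1 - 5) = 1/(-4) = -1/4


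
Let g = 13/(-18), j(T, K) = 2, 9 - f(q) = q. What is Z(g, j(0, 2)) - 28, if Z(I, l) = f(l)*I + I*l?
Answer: -69/2 ≈ -34.500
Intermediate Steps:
f(q) = 9 - q
g = -13/18 (g = 13*(-1/18) = -13/18 ≈ -0.72222)
Z(I, l) = I*l + I*(9 - l) (Z(I, l) = (9 - l)*I + I*l = I*(9 - l) + I*l = I*l + I*(9 - l))
Z(g, j(0, 2)) - 28 = 9*(-13/18) - 28 = -13/2 - 28 = -69/2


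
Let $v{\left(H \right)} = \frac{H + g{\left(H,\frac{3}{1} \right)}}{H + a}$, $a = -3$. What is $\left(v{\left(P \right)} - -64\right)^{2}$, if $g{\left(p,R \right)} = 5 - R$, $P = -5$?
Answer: $\frac{265225}{64} \approx 4144.1$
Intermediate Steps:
$v{\left(H \right)} = \frac{2 + H}{-3 + H}$ ($v{\left(H \right)} = \frac{H + \left(5 - \frac{3}{1}\right)}{H - 3} = \frac{H + \left(5 - 3 \cdot 1\right)}{-3 + H} = \frac{H + \left(5 - 3\right)}{-3 + H} = \frac{H + 2}{-3 + H} = \frac{2 + H}{-3 + H}$)
$\left(v{\left(P \right)} - -64\right)^{2} = \left(\frac{2 - 5}{-3 - 5} - -64\right)^{2} = \left(\frac{1}{-8} \left(-3\right) + 64\right)^{2} = \left(\left(- \frac{1}{8}\right) \left(-3\right) + 64\right)^{2} = \left(\frac{3}{8} + 64\right)^{2} = \left(\frac{515}{8}\right)^{2} = \frac{265225}{64}$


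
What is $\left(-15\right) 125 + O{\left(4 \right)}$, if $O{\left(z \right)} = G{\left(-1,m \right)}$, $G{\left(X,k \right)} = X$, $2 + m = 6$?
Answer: $-1876$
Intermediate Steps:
$m = 4$ ($m = -2 + 6 = 4$)
$O{\left(z \right)} = -1$
$\left(-15\right) 125 + O{\left(4 \right)} = \left(-15\right) 125 - 1 = -1875 - 1 = -1876$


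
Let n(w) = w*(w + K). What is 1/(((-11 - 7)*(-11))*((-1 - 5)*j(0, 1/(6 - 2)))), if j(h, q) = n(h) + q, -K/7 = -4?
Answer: -1/297 ≈ -0.0033670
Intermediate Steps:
K = 28 (K = -7*(-4) = 28)
n(w) = w*(28 + w) (n(w) = w*(w + 28) = w*(28 + w))
j(h, q) = q + h*(28 + h) (j(h, q) = h*(28 + h) + q = q + h*(28 + h))
1/(((-11 - 7)*(-11))*((-1 - 5)*j(0, 1/(6 - 2)))) = 1/(((-11 - 7)*(-11))*((-1 - 5)*(1/(6 - 2) + 0*(28 + 0)))) = 1/((-18*(-11))*(-6*(1/4 + 0*28))) = 1/(198*(-6*(1/4 + 0))) = 1/(198*(-6*1/4)) = 1/(198*(-3/2)) = 1/(-297) = -1/297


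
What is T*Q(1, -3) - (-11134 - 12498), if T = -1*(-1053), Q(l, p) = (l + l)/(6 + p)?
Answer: 24334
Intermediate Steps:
Q(l, p) = 2*l/(6 + p) (Q(l, p) = (2*l)/(6 + p) = 2*l/(6 + p))
T = 1053
T*Q(1, -3) - (-11134 - 12498) = 1053*(2*1/(6 - 3)) - (-11134 - 12498) = 1053*(2*1/3) - 1*(-23632) = 1053*(2*1*(⅓)) + 23632 = 1053*(⅔) + 23632 = 702 + 23632 = 24334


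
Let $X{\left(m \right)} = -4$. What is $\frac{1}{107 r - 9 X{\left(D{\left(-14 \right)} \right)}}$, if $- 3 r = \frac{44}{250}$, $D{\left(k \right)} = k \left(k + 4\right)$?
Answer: $\frac{375}{11146} \approx 0.033644$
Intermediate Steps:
$D{\left(k \right)} = k \left(4 + k\right)$
$r = - \frac{22}{375}$ ($r = - \frac{44 \cdot \frac{1}{250}}{3} = \left(- \frac{1}{3}\right) \frac{22}{125} = - \frac{22}{375} \approx -0.058667$)
$\frac{1}{107 r - 9 X{\left(D{\left(-14 \right)} \right)}} = \frac{1}{107 \left(- \frac{22}{375}\right) - -36} = \frac{1}{- \frac{2354}{375} + 36} = \frac{1}{\frac{11146}{375}} = \frac{375}{11146}$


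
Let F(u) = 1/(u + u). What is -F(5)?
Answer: -⅒ ≈ -0.10000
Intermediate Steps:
F(u) = 1/(2*u)
-F(5) = -1/(2*5) = -1*⅒ = -⅒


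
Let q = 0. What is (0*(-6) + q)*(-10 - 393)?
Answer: 0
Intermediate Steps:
(0*(-6) + q)*(-10 - 393) = (0*(-6) + 0)*(-10 - 393) = (0 + 0)*(-403) = 0*(-403) = 0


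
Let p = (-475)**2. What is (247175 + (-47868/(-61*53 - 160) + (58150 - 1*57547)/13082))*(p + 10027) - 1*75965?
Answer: 430929999425640595/7397871 ≈ 5.8251e+10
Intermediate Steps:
p = 225625
(247175 + (-47868/(-61*53 - 160) + (58150 - 1*57547)/13082))*(p + 10027) - 1*75965 = (247175 + (-47868/(-61*53 - 160) + (58150 - 1*57547)/13082))*(225625 + 10027) - 1*75965 = (247175 + (-47868/(-3233 - 160) + (58150 - 57547)*(1/13082)))*235652 - 75965 = (247175 + (-47868/(-3393) + 603*(1/13082)))*235652 - 75965 = (247175 + (-47868*(-1/3393) + 603/13082))*235652 - 75965 = (247175 + (15956/1131 + 603/13082))*235652 - 75965 = (247175 + 209418385/14795742)*235652 - 75965 = (3657346947235/14795742)*235652 - 75965 = 430930561404911110/7397871 - 75965 = 430929999425640595/7397871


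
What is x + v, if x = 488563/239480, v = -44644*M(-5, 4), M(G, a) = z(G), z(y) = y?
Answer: 53457214163/239480 ≈ 2.2322e+5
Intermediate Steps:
M(G, a) = G
v = 223220 (v = -44644*(-5) = 223220)
x = 488563/239480 (x = 488563*(1/239480) = 488563/239480 ≈ 2.0401)
x + v = 488563/239480 + 223220 = 53457214163/239480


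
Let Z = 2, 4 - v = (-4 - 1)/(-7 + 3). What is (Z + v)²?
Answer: 361/16 ≈ 22.563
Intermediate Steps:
v = 11/4 (v = 4 - (-4 - 1)/(-7 + 3) = 4 - (-5)/(-4) = 4 - (-5)*(-1)/4 = 4 - 1*5/4 = 4 - 5/4 = 11/4 ≈ 2.7500)
(Z + v)² = (2 + 11/4)² = (19/4)² = 361/16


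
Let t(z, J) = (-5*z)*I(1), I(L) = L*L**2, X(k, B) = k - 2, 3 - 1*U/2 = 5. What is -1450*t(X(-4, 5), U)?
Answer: -43500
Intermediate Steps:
U = -4 (U = 6 - 2*5 = 6 - 10 = -4)
X(k, B) = -2 + k
I(L) = L**3
t(z, J) = -5*z (t(z, J) = -5*z*1**3 = -5*z*1 = -5*z)
-1450*t(X(-4, 5), U) = -(-7250)*(-2 - 4) = -(-7250)*(-6) = -1450*30 = -43500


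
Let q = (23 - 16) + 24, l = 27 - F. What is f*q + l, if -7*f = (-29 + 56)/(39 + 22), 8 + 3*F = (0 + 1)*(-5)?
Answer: 37627/1281 ≈ 29.373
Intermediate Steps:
F = -13/3 (F = -8/3 + ((0 + 1)*(-5))/3 = -8/3 + (1*(-5))/3 = -8/3 + (1/3)*(-5) = -8/3 - 5/3 = -13/3 ≈ -4.3333)
f = -27/427 (f = -(-29 + 56)/(7*(39 + 22)) = -27/(7*61) = -1/7*27/61 = -27/427 ≈ -0.063232)
l = 94/3 (l = 27 - 1*(-13/3) = 27 + 13/3 = 94/3 ≈ 31.333)
q = 31 (q = 7 + 24 = 31)
f*q + l = -27/427*31 + 94/3 = -837/427 + 94/3 = 37627/1281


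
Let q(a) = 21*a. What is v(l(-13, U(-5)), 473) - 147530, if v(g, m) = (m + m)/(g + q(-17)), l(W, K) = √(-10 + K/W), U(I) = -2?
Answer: -244456436836/1656965 - 7568*I*√26/1656965 ≈ -1.4753e+5 - 0.023289*I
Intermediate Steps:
v(g, m) = 2*m/(-357 + g) (v(g, m) = (m + m)/(g + 21*(-17)) = (2*m)/(g - 357) = (2*m)/(-357 + g) = 2*m/(-357 + g))
v(l(-13, U(-5)), 473) - 147530 = 2*473/(-357 + √(-10 - 2/(-13))) - 147530 = 2*473/(-357 + √(-10 - 2*(-1/13))) - 147530 = 2*473/(-357 + √(-10 + 2/13)) - 147530 = 2*473/(-357 + √(-128/13)) - 147530 = 2*473/(-357 + 8*I*√26/13) - 147530 = 946/(-357 + 8*I*√26/13) - 147530 = -147530 + 946/(-357 + 8*I*√26/13)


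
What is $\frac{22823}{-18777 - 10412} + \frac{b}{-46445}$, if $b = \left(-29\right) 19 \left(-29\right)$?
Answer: $- \frac{1526425266}{1355683105} \approx -1.1259$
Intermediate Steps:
$b = 15979$ ($b = \left(-551\right) \left(-29\right) = 15979$)
$\frac{22823}{-18777 - 10412} + \frac{b}{-46445} = \frac{22823}{-18777 - 10412} + \frac{15979}{-46445} = \frac{22823}{-29189} + 15979 \left(- \frac{1}{46445}\right) = 22823 \left(- \frac{1}{29189}\right) - \frac{15979}{46445} = - \frac{22823}{29189} - \frac{15979}{46445} = - \frac{1526425266}{1355683105}$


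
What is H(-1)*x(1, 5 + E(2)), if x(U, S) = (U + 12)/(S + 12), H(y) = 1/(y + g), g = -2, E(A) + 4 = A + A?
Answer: -13/51 ≈ -0.25490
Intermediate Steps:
E(A) = -4 + 2*A (E(A) = -4 + (A + A) = -4 + 2*A)
H(y) = 1/(-2 + y) (H(y) = 1/(y - 2) = 1/(-2 + y))
x(U, S) = (12 + U)/(12 + S)
H(-1)*x(1, 5 + E(2)) = ((12 + 1)/(12 + (5 + (-4 + 2*2))))/(-2 - 1) = (13/(12 + (5 + (-4 + 4))))/(-3) = -13/(3*(12 + (5 + 0))) = -13/(3*(12 + 5)) = -13/(3*17) = -13/51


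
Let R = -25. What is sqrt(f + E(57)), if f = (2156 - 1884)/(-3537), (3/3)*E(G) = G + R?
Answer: 4*sqrt(2773401)/1179 ≈ 5.6501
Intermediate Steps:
E(G) = -25 + G (E(G) = G - 25 = -25 + G)
f = -272/3537 (f = 272*(-1/3537) = -272/3537 ≈ -0.076901)
sqrt(f + E(57)) = sqrt(-272/3537 + (-25 + 57)) = sqrt(-272/3537 + 32) = sqrt(112912/3537) = 4*sqrt(2773401)/1179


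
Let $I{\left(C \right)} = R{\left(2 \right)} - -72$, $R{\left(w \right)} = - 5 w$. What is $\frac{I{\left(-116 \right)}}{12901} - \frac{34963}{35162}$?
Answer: $- \frac{448877619}{453624962} \approx -0.98953$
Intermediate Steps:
$I{\left(C \right)} = 62$ ($I{\left(C \right)} = \left(-5\right) 2 - -72 = -10 + 72 = 62$)
$\frac{I{\left(-116 \right)}}{12901} - \frac{34963}{35162} = \frac{62}{12901} - \frac{34963}{35162} = - \frac{448877619}{453624962}$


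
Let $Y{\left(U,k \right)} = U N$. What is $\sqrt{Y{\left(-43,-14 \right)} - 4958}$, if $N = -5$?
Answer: $3 i \sqrt{527} \approx 68.869 i$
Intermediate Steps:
$Y{\left(U,k \right)} = - 5 U$ ($Y{\left(U,k \right)} = U \left(-5\right) = - 5 U$)
$\sqrt{Y{\left(-43,-14 \right)} - 4958} = \sqrt{\left(-5\right) \left(-43\right) - 4958} = \sqrt{215 - 4958} = \sqrt{-4743} = 3 i \sqrt{527}$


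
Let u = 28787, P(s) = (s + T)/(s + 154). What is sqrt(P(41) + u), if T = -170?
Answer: 2*sqrt(30405570)/65 ≈ 169.67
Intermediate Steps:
P(s) = (-170 + s)/(154 + s) (P(s) = (s - 170)/(s + 154) = (-170 + s)/(154 + s))
sqrt(P(41) + u) = sqrt((-170 + 41)/(154 + 41) + 28787) = sqrt(-129/195 + 28787) = sqrt((1/195)*(-129) + 28787) = sqrt(-43/65 + 28787) = sqrt(1871112/65) = 2*sqrt(30405570)/65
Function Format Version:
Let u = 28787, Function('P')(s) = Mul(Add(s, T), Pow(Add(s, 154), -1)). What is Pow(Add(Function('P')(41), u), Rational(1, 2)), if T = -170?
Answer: Mul(Rational(2, 65), Pow(30405570, Rational(1, 2))) ≈ 169.67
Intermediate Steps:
Function('P')(s) = Mul(Pow(Add(154, s), -1), Add(-170, s)) (Function('P')(s) = Mul(Add(s, -170), Pow(Add(s, 154), -1)) = Mul(Add(-170, s), Pow(Add(154, s), -1)) = Mul(Pow(Add(154, s), -1), Add(-170, s)))
Pow(Add(Function('P')(41), u), Rational(1, 2)) = Pow(Add(Mul(Pow(Add(154, 41), -1), Add(-170, 41)), 28787), Rational(1, 2)) = Pow(Add(Mul(Pow(195, -1), -129), 28787), Rational(1, 2)) = Pow(Add(Mul(Rational(1, 195), -129), 28787), Rational(1, 2)) = Pow(Add(Rational(-43, 65), 28787), Rational(1, 2)) = Pow(Rational(1871112, 65), Rational(1, 2)) = Mul(Rational(2, 65), Pow(30405570, Rational(1, 2)))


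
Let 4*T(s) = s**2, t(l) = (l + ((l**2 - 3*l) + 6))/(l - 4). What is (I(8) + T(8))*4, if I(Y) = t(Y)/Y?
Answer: 283/4 ≈ 70.750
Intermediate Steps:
t(l) = (6 + l**2 - 2*l)/(-4 + l) (t(l) = (l + (6 + l**2 - 3*l))/(-4 + l) = (6 + l**2 - 2*l)/(-4 + l))
I(Y) = (6 + Y**2 - 2*Y)/(Y*(-4 + Y)) (I(Y) = ((6 + Y**2 - 2*Y)/(-4 + Y))/Y = (6 + Y**2 - 2*Y)/(Y*(-4 + Y)))
T(s) = s**2/4
(I(8) + T(8))*4 = ((6 + 8**2 - 2*8)/(8*(-4 + 8)) + (1/4)*8**2)*4 = ((1/8)*(6 + 64 - 16)/4 + (1/4)*64)*4 = ((1/8)*(1/4)*54 + 16)*4 = (27/16 + 16)*4 = (283/16)*4 = 283/4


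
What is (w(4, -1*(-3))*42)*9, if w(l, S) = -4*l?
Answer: -6048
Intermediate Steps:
(w(4, -1*(-3))*42)*9 = (-4*4*42)*9 = -16*42*9 = -672*9 = -6048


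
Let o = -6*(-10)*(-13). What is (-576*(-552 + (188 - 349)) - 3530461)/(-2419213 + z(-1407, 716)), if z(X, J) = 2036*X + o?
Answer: 3119773/5284645 ≈ 0.59035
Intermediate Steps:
o = -780 (o = 60*(-13) = -780)
z(X, J) = -780 + 2036*X (z(X, J) = 2036*X - 780 = -780 + 2036*X)
(-576*(-552 + (188 - 349)) - 3530461)/(-2419213 + z(-1407, 716)) = (-576*(-552 + (188 - 349)) - 3530461)/(-2419213 + (-780 + 2036*(-1407))) = (-576*(-552 - 161) - 3530461)/(-2419213 + (-780 - 2864652)) = (-576*(-713) - 3530461)/(-2419213 - 2865432) = (410688 - 3530461)/(-5284645) = -3119773*(-1/5284645) = 3119773/5284645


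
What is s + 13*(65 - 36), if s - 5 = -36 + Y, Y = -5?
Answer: 341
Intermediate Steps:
s = -36 (s = 5 + (-36 - 5) = 5 - 41 = -36)
s + 13*(65 - 36) = -36 + 13*(65 - 36) = -36 + 13*29 = -36 + 377 = 341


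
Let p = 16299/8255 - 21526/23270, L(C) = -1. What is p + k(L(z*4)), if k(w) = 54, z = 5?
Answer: 16268690/295529 ≈ 55.049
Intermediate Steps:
p = 310124/295529 (p = 16299*(1/8255) - 21526*1/23270 = 16299/8255 - 10763/11635 = 310124/295529 ≈ 1.0494)
p + k(L(z*4)) = 310124/295529 + 54 = 16268690/295529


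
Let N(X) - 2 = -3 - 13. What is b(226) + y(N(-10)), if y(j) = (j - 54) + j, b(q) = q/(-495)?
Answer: -40816/495 ≈ -82.457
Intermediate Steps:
b(q) = -q/495 (b(q) = q*(-1/495) = -q/495)
N(X) = -14 (N(X) = 2 + (-3 - 13) = 2 - 16 = -14)
y(j) = -54 + 2*j (y(j) = (-54 + j) + j = -54 + 2*j)
b(226) + y(N(-10)) = -1/495*226 + (-54 + 2*(-14)) = -226/495 + (-54 - 28) = -226/495 - 82 = -40816/495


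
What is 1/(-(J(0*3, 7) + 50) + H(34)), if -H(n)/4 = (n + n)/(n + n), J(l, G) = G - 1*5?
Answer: -1/56 ≈ -0.017857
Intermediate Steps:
J(l, G) = -5 + G (J(l, G) = G - 5 = -5 + G)
H(n) = -4 (H(n) = -4*(n + n)/(n + n) = -4*2*n/(2*n) = -4*2*n*1/(2*n) = -4*1 = -4)
1/(-(J(0*3, 7) + 50) + H(34)) = 1/(-((-5 + 7) + 50) - 4) = 1/(-(2 + 50) - 4) = 1/(-1*52 - 4) = 1/(-52 - 4) = 1/(-56) = -1/56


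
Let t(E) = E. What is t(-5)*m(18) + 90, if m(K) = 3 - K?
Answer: 165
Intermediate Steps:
t(-5)*m(18) + 90 = -5*(3 - 1*18) + 90 = -5*(3 - 18) + 90 = -5*(-15) + 90 = 75 + 90 = 165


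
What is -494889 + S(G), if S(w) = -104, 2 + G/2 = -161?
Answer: -494993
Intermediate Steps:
G = -326 (G = -4 + 2*(-161) = -4 - 322 = -326)
-494889 + S(G) = -494889 - 104 = -494993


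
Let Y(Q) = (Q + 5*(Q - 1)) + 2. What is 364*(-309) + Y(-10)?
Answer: -112539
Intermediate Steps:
Y(Q) = -3 + 6*Q (Y(Q) = (Q + 5*(-1 + Q)) + 2 = (Q + (-5 + 5*Q)) + 2 = (-5 + 6*Q) + 2 = -3 + 6*Q)
364*(-309) + Y(-10) = 364*(-309) + (-3 + 6*(-10)) = -112476 + (-3 - 60) = -112476 - 63 = -112539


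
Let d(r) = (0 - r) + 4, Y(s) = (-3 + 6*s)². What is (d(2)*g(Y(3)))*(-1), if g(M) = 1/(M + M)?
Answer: -1/225 ≈ -0.0044444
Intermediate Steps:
d(r) = 4 - r (d(r) = -r + 4 = 4 - r)
g(M) = 1/(2*M)
(d(2)*g(Y(3)))*(-1) = ((4 - 1*2)*(1/(2*((9*(-1 + 2*3)²)))))*(-1) = ((4 - 2)*(1/(2*((9*(-1 + 6)²)))))*(-1) = (2*(1/(2*((9*5²)))))*(-1) = (2*(1/(2*((9*25)))))*(-1) = (2*((½)/225))*(-1) = (2*((½)*(1/225)))*(-1) = (2*(1/450))*(-1) = (1/225)*(-1) = -1/225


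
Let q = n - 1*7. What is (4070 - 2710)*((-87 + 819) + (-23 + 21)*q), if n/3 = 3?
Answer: 990080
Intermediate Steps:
n = 9 (n = 3*3 = 9)
q = 2 (q = 9 - 1*7 = 9 - 7 = 2)
(4070 - 2710)*((-87 + 819) + (-23 + 21)*q) = (4070 - 2710)*((-87 + 819) + (-23 + 21)*2) = 1360*(732 - 2*2) = 1360*(732 - 4) = 1360*728 = 990080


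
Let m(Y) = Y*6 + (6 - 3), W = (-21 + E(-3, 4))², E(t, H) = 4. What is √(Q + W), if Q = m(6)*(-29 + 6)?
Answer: 4*I*√38 ≈ 24.658*I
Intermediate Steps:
W = 289 (W = (-21 + 4)² = (-17)² = 289)
m(Y) = 3 + 6*Y (m(Y) = 6*Y + 3 = 3 + 6*Y)
Q = -897 (Q = (3 + 6*6)*(-29 + 6) = (3 + 36)*(-23) = 39*(-23) = -897)
√(Q + W) = √(-897 + 289) = √(-608) = 4*I*√38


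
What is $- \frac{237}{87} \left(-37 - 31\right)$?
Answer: $\frac{5372}{29} \approx 185.24$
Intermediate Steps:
$- \frac{237}{87} \left(-37 - 31\right) = \left(-237\right) \frac{1}{87} \left(-68\right) = \left(- \frac{79}{29}\right) \left(-68\right) = \frac{5372}{29}$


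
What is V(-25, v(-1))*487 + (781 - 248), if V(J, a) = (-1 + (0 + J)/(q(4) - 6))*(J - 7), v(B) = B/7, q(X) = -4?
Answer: -22843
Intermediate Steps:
v(B) = B/7 (v(B) = B*(⅐) = B/7)
V(J, a) = (-1 - J/10)*(-7 + J) (V(J, a) = (-1 + (0 + J)/(-4 - 6))*(J - 7) = (-1 + J/(-10))*(-7 + J) = (-1 + J*(-⅒))*(-7 + J) = (-1 - J/10)*(-7 + J))
V(-25, v(-1))*487 + (781 - 248) = (7 - 3/10*(-25) - ⅒*(-25)²)*487 + (781 - 248) = (7 + 15/2 - ⅒*625)*487 + 533 = (7 + 15/2 - 125/2)*487 + 533 = -48*487 + 533 = -23376 + 533 = -22843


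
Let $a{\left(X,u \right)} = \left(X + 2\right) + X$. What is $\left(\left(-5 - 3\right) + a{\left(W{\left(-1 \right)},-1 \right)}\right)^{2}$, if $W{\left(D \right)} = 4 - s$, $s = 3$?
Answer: $16$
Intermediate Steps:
$W{\left(D \right)} = 1$ ($W{\left(D \right)} = 4 - 3 = 1$)
$a{\left(X,u \right)} = 2 + 2 X$ ($a{\left(X,u \right)} = \left(2 + X\right) + X = 2 + 2 X$)
$\left(\left(-5 - 3\right) + a{\left(W{\left(-1 \right)},-1 \right)}\right)^{2} = \left(\left(-5 - 3\right) + \left(2 + 2 \cdot 1\right)\right)^{2} = \left(\left(-5 - 3\right) + \left(2 + 2\right)\right)^{2} = \left(-8 + 4\right)^{2} = \left(-4\right)^{2} = 16$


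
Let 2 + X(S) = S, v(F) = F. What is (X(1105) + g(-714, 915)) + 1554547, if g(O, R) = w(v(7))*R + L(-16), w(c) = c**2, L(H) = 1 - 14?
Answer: 1600472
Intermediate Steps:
L(H) = -13
X(S) = -2 + S
g(O, R) = -13 + 49*R (g(O, R) = 7**2*R - 13 = 49*R - 13 = -13 + 49*R)
(X(1105) + g(-714, 915)) + 1554547 = ((-2 + 1105) + (-13 + 49*915)) + 1554547 = (1103 + (-13 + 44835)) + 1554547 = (1103 + 44822) + 1554547 = 45925 + 1554547 = 1600472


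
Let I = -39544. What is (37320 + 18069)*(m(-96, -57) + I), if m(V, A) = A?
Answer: -2193459789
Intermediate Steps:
(37320 + 18069)*(m(-96, -57) + I) = (37320 + 18069)*(-57 - 39544) = 55389*(-39601) = -2193459789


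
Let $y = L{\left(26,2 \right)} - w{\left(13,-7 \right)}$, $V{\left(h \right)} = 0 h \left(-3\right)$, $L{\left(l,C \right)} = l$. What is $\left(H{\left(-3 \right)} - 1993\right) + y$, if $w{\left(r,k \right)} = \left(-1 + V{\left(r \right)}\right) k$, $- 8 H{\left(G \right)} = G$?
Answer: $- \frac{15789}{8} \approx -1973.6$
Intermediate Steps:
$H{\left(G \right)} = - \frac{G}{8}$
$V{\left(h \right)} = 0$ ($V{\left(h \right)} = 0 \left(-3\right) = 0$)
$w{\left(r,k \right)} = - k$ ($w{\left(r,k \right)} = \left(-1 + 0\right) k = - k$)
$y = 19$ ($y = 26 - \left(-1\right) \left(-7\right) = 26 - 7 = 19$)
$\left(H{\left(-3 \right)} - 1993\right) + y = \left(\left(- \frac{1}{8}\right) \left(-3\right) - 1993\right) + 19 = \left(\frac{3}{8} - 1993\right) + 19 = - \frac{15941}{8} + 19 = - \frac{15789}{8}$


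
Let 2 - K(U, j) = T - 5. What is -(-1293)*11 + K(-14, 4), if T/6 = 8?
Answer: 14182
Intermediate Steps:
T = 48 (T = 6*8 = 48)
K(U, j) = -41 (K(U, j) = 2 - (48 - 5) = 2 - 1*43 = 2 - 43 = -41)
-(-1293)*11 + K(-14, 4) = -(-1293)*11 - 41 = -431*(-33) - 41 = 14223 - 41 = 14182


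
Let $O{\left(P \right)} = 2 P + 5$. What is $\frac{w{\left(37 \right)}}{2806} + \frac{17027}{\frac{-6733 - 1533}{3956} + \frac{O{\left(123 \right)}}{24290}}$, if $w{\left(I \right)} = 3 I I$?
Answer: $- \frac{573775483116649}{70075705538} \approx -8187.9$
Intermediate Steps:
$O{\left(P \right)} = 5 + 2 P$
$w{\left(I \right)} = 3 I^{2}$
$\frac{w{\left(37 \right)}}{2806} + \frac{17027}{\frac{-6733 - 1533}{3956} + \frac{O{\left(123 \right)}}{24290}} = \frac{3 \cdot 37^{2}}{2806} + \frac{17027}{\frac{-6733 - 1533}{3956} + \frac{5 + 2 \cdot 123}{24290}} = 3 \cdot 1369 \cdot \frac{1}{2806} + \frac{17027}{\left(-6733 - 1533\right) \frac{1}{3956} + \left(5 + 246\right) \frac{1}{24290}} = 4107 \cdot \frac{1}{2806} + \frac{17027}{\left(-8266\right) \frac{1}{3956} + 251 \cdot \frac{1}{24290}} = \frac{4107}{2806} + \frac{17027}{- \frac{4133}{1978} + \frac{251}{24290}} = \frac{4107}{2806} + \frac{17027}{- \frac{24973523}{12011405}} = \frac{4107}{2806} + 17027 \left(- \frac{12011405}{24973523}\right) = \frac{4107}{2806} - \frac{204518192935}{24973523} = - \frac{573775483116649}{70075705538}$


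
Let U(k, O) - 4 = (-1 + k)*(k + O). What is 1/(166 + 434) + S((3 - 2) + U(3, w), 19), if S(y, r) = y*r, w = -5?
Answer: 11401/600 ≈ 19.002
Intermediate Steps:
U(k, O) = 4 + (-1 + k)*(O + k) (U(k, O) = 4 + (-1 + k)*(k + O) = 4 + (-1 + k)*(O + k))
S(y, r) = r*y
1/(166 + 434) + S((3 - 2) + U(3, w), 19) = 1/(166 + 434) + 19*((3 - 2) + (4 + 3² - 1*(-5) - 1*3 - 5*3)) = 1/600 + 19*(1 + (4 + 9 + 5 - 3 - 15)) = 1/600 + 19*(1 + 0) = 1/600 + 19*1 = 1/600 + 19 = 11401/600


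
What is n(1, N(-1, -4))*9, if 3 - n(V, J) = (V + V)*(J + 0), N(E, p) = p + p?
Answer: 171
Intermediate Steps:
N(E, p) = 2*p
n(V, J) = 3 - 2*J*V (n(V, J) = 3 - (V + V)*(J + 0) = 3 - 2*V*J = 3 - 2*J*V)
n(1, N(-1, -4))*9 = (3 - 2*2*(-4)*1)*9 = (3 - 2*(-8)*1)*9 = (3 + 16)*9 = 19*9 = 171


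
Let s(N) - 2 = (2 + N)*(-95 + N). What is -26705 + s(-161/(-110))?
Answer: -327026409/12100 ≈ -27027.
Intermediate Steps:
s(N) = 2 + (-95 + N)*(2 + N) (s(N) = 2 + (2 + N)*(-95 + N) = 2 + (-95 + N)*(2 + N))
-26705 + s(-161/(-110)) = -26705 + (-188 + (-161/(-110))**2 - (-14973)/(-110)) = -26705 + (-188 + (-161*(-1/110))**2 - (-14973)*(-1)/110) = -26705 + (-188 + (161/110)**2 - 93*161/110) = -26705 + (-188 + 25921/12100 - 14973/110) = -26705 - 3895909/12100 = -327026409/12100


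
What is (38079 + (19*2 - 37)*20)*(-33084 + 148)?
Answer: -1254828664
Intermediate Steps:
(38079 + (19*2 - 37)*20)*(-33084 + 148) = (38079 + (38 - 37)*20)*(-32936) = (38079 + 1*20)*(-32936) = (38079 + 20)*(-32936) = 38099*(-32936) = -1254828664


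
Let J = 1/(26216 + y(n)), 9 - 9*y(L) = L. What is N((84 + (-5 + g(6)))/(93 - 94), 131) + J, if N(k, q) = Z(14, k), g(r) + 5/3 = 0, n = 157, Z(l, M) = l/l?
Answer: 235805/235796 ≈ 1.0000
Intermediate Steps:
Z(l, M) = 1
g(r) = -5/3 (g(r) = -5/3 + 0 = -5/3)
y(L) = 1 - L/9
N(k, q) = 1
J = 9/235796 (J = 1/(26216 + (1 - ⅑*157)) = 1/(26216 + (1 - 157/9)) = 1/(26216 - 148/9) = 1/(235796/9) = 9/235796 ≈ 3.8169e-5)
N((84 + (-5 + g(6)))/(93 - 94), 131) + J = 1 + 9/235796 = 235805/235796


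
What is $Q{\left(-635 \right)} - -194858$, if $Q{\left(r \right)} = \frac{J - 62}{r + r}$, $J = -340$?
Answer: $\frac{123735031}{635} \approx 1.9486 \cdot 10^{5}$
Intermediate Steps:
$Q{\left(r \right)} = - \frac{201}{r}$ ($Q{\left(r \right)} = \frac{-340 - 62}{r + r} = - \frac{402}{2 r} = - 402 \frac{1}{2 r} = - \frac{201}{r}$)
$Q{\left(-635 \right)} - -194858 = - \frac{201}{-635} - -194858 = \left(-201\right) \left(- \frac{1}{635}\right) + 194858 = \frac{201}{635} + 194858 = \frac{123735031}{635}$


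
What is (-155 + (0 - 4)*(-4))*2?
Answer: -278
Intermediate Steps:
(-155 + (0 - 4)*(-4))*2 = (-155 - 4*(-4))*2 = (-155 + 16)*2 = -139*2 = -278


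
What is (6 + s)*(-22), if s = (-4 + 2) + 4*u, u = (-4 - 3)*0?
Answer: -88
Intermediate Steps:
u = 0 (u = -7*0 = 0)
s = -2 (s = (-4 + 2) + 4*0 = -2 + 0 = -2)
(6 + s)*(-22) = (6 - 2)*(-22) = 4*(-22) = -88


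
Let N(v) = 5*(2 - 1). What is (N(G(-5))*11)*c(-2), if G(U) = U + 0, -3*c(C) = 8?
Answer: -440/3 ≈ -146.67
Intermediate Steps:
c(C) = -8/3 (c(C) = -⅓*8 = -8/3)
G(U) = U
N(v) = 5 (N(v) = 5*1 = 5)
(N(G(-5))*11)*c(-2) = (5*11)*(-8/3) = 55*(-8/3) = -440/3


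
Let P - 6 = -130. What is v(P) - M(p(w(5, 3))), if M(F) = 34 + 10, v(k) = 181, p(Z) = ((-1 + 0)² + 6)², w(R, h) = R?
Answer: 137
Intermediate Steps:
P = -124 (P = 6 - 130 = -124)
p(Z) = 49 (p(Z) = ((-1)² + 6)² = (1 + 6)² = 7² = 49)
M(F) = 44
v(P) - M(p(w(5, 3))) = 181 - 1*44 = 181 - 44 = 137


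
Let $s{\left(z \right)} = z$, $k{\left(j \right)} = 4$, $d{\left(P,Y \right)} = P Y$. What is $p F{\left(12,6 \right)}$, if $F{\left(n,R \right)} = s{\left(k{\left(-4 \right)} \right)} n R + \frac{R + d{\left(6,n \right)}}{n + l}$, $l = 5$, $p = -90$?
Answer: $- \frac{447660}{17} \approx -26333.0$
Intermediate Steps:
$F{\left(n,R \right)} = \frac{R + 6 n}{5 + n} + 4 R n$ ($F{\left(n,R \right)} = 4 n R + \frac{R + 6 n}{n + 5} = 4 R n + \frac{R + 6 n}{5 + n} = \frac{R + 6 n}{5 + n} + 4 R n$)
$p F{\left(12,6 \right)} = - 90 \frac{6 + 6 \cdot 12 + 4 \cdot 6 \cdot 12^{2} + 20 \cdot 6 \cdot 12}{5 + 12} = - 90 \frac{6 + 72 + 4 \cdot 6 \cdot 144 + 1440}{17} = - 90 \frac{6 + 72 + 3456 + 1440}{17} = - 90 \cdot \frac{1}{17} \cdot 4974 = \left(-90\right) \frac{4974}{17} = - \frac{447660}{17}$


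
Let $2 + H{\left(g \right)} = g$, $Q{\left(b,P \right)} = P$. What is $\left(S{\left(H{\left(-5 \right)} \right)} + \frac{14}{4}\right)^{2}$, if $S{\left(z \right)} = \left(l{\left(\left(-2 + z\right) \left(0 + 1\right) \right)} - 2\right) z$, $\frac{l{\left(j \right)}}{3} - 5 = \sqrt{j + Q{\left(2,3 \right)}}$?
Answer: $\frac{20041}{4} + 3675 i \sqrt{6} \approx 5010.3 + 9001.9 i$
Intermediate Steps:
$l{\left(j \right)} = 15 + 3 \sqrt{3 + j}$ ($l{\left(j \right)} = 15 + 3 \sqrt{j + 3} = 15 + 3 \sqrt{3 + j}$)
$H{\left(g \right)} = -2 + g$
$S{\left(z \right)} = z \left(13 + 3 \sqrt{1 + z}\right)$ ($S{\left(z \right)} = \left(\left(15 + 3 \sqrt{3 + \left(-2 + z\right) \left(0 + 1\right)}\right) - 2\right) z = \left(\left(15 + 3 \sqrt{3 + \left(-2 + z\right) 1}\right) - 2\right) z = \left(\left(15 + 3 \sqrt{3 + \left(-2 + z\right)}\right) - 2\right) z = \left(\left(15 + 3 \sqrt{1 + z}\right) - 2\right) z = \left(13 + 3 \sqrt{1 + z}\right) z = z \left(13 + 3 \sqrt{1 + z}\right)$)
$\left(S{\left(H{\left(-5 \right)} \right)} + \frac{14}{4}\right)^{2} = \left(\left(-2 - 5\right) \left(13 + 3 \sqrt{1 - 7}\right) + \frac{14}{4}\right)^{2} = \left(- 7 \left(13 + 3 \sqrt{1 - 7}\right) + 14 \cdot \frac{1}{4}\right)^{2} = \left(- 7 \left(13 + 3 \sqrt{-6}\right) + \frac{7}{2}\right)^{2} = \left(- 7 \left(13 + 3 i \sqrt{6}\right) + \frac{7}{2}\right)^{2} = \left(\left(-91 - 21 i \sqrt{6}\right) + \frac{7}{2}\right)^{2} = \left(- \frac{175}{2} - 21 i \sqrt{6}\right)^{2}$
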